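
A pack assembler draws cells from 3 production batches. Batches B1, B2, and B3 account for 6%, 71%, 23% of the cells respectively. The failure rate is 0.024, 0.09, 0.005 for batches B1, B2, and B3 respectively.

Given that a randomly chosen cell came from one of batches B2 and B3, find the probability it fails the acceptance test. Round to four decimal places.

P(F|S) ≈ 0.0692

Let S = {B2, B3}.
P(S) = 0.71 + 0.23 = 0.94.
P(F ∩ S) = 0.09·0.71 + 0.005·0.23 = 0.0639 + 0.00115 = 0.06505.
P(F | S) = 0.06505 / 0.94 = 0.069202…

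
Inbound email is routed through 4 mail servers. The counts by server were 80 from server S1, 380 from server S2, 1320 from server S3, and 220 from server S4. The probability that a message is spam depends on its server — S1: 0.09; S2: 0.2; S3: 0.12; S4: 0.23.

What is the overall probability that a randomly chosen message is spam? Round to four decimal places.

Total: 80 + 380 + 1320 + 220 = 2000.
P(S1) = 80/2000 = 0.04. P(S2) = 380/2000 = 0.19. P(S3) = 1320/2000 = 0.66. P(S4) = 220/2000 = 0.11.
By the law of total probability,
P(S) = P(S|S1)·P(S1) + P(S|S2)·P(S2) + P(S|S3)·P(S3) + P(S|S4)·P(S4)
      = 0.09·0.04 + 0.2·0.19 + 0.12·0.66 + 0.23·0.11
      = 0.0036 + 0.038 + 0.0792 + 0.0253 = 0.1461

P(S) ≈ 0.1461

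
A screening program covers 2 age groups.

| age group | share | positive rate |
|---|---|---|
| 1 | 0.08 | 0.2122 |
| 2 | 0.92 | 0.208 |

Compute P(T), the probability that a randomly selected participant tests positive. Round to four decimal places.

P(T) ≈ 0.2083

Summing over the partition,
P(T) = P(T|1)·P(1) + P(T|2)·P(2)
      = 0.2122·0.08 + 0.208·0.92
      = 0.016976 + 0.19136 = 0.208336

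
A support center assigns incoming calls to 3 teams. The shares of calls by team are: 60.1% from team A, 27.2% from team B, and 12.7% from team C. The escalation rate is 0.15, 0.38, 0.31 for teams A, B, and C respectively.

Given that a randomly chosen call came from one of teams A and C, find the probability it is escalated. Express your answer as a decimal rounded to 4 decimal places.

0.1779

Let S = {A, C}.
P(S) = 0.601 + 0.127 = 0.728.
P(E ∩ S) = 0.15·0.601 + 0.31·0.127 = 0.09015 + 0.03937 = 0.12952.
P(E | S) = 0.12952 / 0.728 = 0.177912…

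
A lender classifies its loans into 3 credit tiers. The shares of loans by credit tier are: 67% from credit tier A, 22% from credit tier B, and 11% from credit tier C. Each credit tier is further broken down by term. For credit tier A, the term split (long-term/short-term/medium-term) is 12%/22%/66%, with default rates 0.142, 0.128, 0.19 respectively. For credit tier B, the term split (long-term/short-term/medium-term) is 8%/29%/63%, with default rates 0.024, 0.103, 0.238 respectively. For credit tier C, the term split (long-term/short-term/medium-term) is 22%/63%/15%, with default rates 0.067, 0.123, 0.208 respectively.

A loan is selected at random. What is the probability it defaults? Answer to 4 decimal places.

0.1679

P(D|A) = 0.12·0.142 + 0.22·0.128 + 0.66·0.19 = 0.01704 + 0.02816 + 0.1254 = 0.1706
P(D|B) = 0.08·0.024 + 0.29·0.103 + 0.63·0.238 = 0.00192 + 0.02987 + 0.14994 = 0.18173
P(D|C) = 0.22·0.067 + 0.63·0.123 + 0.15·0.208 = 0.01474 + 0.07749 + 0.0312 = 0.12343
Then overall,
P(D) = 0.67·0.1706 + 0.22·0.18173 + 0.11·0.12343
      = 0.114302 + 0.0399806 + 0.0135773 = 0.1678599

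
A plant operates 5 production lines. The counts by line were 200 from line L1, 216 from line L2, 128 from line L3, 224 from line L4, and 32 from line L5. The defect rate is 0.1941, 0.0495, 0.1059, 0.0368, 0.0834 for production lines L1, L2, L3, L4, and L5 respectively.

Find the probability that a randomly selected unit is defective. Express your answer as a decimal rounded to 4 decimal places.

0.0925

Total: 200 + 216 + 128 + 224 + 32 = 800.
P(L1) = 200/800 = 0.25. P(L2) = 216/800 = 0.27. P(L3) = 128/800 = 0.16. P(L4) = 224/800 = 0.28. P(L5) = 32/800 = 0.04.
P(D) = P(D|L1)·P(L1) + P(D|L2)·P(L2) + P(D|L3)·P(L3) + P(D|L4)·P(L4) + P(D|L5)·P(L5)
      = 0.1941·0.25 + 0.0495·0.27 + 0.1059·0.16 + 0.0368·0.28 + 0.0834·0.04
      = 0.048525 + 0.013365 + 0.016944 + 0.010304 + 0.003336 = 0.092474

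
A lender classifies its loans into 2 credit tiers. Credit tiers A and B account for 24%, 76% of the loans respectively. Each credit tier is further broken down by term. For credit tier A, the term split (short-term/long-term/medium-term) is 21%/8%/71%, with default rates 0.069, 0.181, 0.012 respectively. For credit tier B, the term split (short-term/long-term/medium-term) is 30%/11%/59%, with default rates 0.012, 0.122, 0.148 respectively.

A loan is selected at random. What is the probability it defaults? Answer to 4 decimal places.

P(D) ≈ 0.0883

P(D|A) = 0.21·0.069 + 0.08·0.181 + 0.71·0.012 = 0.01449 + 0.01448 + 0.00852 = 0.03749
P(D|B) = 0.3·0.012 + 0.11·0.122 + 0.59·0.148 = 0.0036 + 0.01342 + 0.08732 = 0.10434
By total probability over the outer partition,
P(D) = 0.24·0.03749 + 0.76·0.10434
      = 0.0089976 + 0.0792984 = 0.088296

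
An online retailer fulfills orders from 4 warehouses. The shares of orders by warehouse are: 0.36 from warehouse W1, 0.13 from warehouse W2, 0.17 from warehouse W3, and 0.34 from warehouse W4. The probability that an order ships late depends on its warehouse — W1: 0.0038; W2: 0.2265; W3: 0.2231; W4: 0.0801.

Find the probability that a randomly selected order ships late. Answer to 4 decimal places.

P(L) ≈ 0.0960

P(L) = P(L|W1)·P(W1) + P(L|W2)·P(W2) + P(L|W3)·P(W3) + P(L|W4)·P(W4)
      = 0.0038·0.36 + 0.2265·0.13 + 0.2231·0.17 + 0.0801·0.34
      = 0.001368 + 0.029445 + 0.037927 + 0.027234 = 0.095974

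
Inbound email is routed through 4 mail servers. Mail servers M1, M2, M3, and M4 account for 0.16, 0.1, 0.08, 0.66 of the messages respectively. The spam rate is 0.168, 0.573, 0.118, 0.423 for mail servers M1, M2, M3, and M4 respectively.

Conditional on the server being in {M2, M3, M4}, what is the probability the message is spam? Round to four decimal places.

0.4118

Let J = {M2, M3, M4}.
P(J) = 0.1 + 0.08 + 0.66 = 0.84.
P(S ∩ J) = 0.573·0.1 + 0.118·0.08 + 0.423·0.66 = 0.0573 + 0.00944 + 0.27918 = 0.34592.
P(S | J) = 0.34592 / 0.84 = 0.411810…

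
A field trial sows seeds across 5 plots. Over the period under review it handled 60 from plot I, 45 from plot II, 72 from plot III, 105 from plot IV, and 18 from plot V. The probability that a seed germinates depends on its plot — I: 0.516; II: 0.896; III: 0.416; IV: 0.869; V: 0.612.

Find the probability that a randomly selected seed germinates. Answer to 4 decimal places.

P(G) ≈ 0.6783

Total: 60 + 45 + 72 + 105 + 18 = 300.
P(I) = 60/300 = 0.2. P(II) = 45/300 = 0.15. P(III) = 72/300 = 0.24. P(IV) = 105/300 = 0.35. P(V) = 18/300 = 0.06.
P(G) = P(G|I)·P(I) + P(G|II)·P(II) + P(G|III)·P(III) + P(G|IV)·P(IV) + P(G|V)·P(V)
      = 0.516·0.2 + 0.896·0.15 + 0.416·0.24 + 0.869·0.35 + 0.612·0.06
      = 0.1032 + 0.1344 + 0.09984 + 0.30415 + 0.03672 = 0.67831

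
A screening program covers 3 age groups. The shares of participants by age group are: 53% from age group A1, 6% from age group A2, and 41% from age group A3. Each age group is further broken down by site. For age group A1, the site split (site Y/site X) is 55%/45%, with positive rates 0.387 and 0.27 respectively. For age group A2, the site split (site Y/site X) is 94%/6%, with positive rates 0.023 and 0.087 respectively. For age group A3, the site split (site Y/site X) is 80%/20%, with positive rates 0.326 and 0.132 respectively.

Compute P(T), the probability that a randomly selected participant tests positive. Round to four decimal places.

P(T|A1) = 0.55·0.387 + 0.45·0.27 = 0.21285 + 0.1215 = 0.33435
P(T|A2) = 0.94·0.023 + 0.06·0.087 = 0.02162 + 0.00522 = 0.02684
P(T|A3) = 0.8·0.326 + 0.2·0.132 = 0.2608 + 0.0264 = 0.2872
By total probability over the outer partition,
P(T) = 0.53·0.33435 + 0.06·0.02684 + 0.41·0.2872
      = 0.1772055 + 0.0016104 + 0.117752 = 0.2965679

P(T) ≈ 0.2966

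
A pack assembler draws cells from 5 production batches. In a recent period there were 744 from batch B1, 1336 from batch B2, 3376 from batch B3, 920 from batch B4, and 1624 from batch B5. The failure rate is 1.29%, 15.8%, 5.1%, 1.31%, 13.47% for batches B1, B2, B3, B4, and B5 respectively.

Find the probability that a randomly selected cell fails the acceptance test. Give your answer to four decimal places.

0.0780

Total: 744 + 1336 + 3376 + 920 + 1624 = 8000.
P(B1) = 744/8000 = 0.093. P(B2) = 1336/8000 = 0.167. P(B3) = 3376/8000 = 0.422. P(B4) = 920/8000 = 0.115. P(B5) = 1624/8000 = 0.203.
P(F) = P(F|B1)·P(B1) + P(F|B2)·P(B2) + P(F|B3)·P(B3) + P(F|B4)·P(B4) + P(F|B5)·P(B5)
      = 0.0129·0.093 + 0.158·0.167 + 0.051·0.422 + 0.0131·0.115 + 0.1347·0.203
      = 0.0011997 + 0.026386 + 0.021522 + 0.0015065 + 0.0273441 = 0.0779583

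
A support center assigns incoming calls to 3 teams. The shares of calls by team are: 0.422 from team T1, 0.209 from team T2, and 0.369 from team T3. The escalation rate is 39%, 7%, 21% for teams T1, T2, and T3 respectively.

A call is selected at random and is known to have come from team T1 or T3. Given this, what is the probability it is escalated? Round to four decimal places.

P(E|S) ≈ 0.3060

Let S = {T1, T3}.
P(S) = 0.422 + 0.369 = 0.791.
P(E ∩ S) = 0.39·0.422 + 0.21·0.369 = 0.16458 + 0.07749 = 0.24207.
P(E | S) = 0.24207 / 0.791 = 0.306030…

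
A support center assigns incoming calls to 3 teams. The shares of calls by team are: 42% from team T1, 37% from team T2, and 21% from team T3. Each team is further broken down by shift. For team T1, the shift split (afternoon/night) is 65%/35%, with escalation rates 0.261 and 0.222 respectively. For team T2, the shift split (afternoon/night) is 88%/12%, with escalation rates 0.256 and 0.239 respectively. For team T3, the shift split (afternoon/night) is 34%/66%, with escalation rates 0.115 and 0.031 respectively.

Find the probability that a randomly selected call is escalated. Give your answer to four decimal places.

P(E) ≈ 0.2104

P(E|T1) = 0.65·0.261 + 0.35·0.222 = 0.16965 + 0.0777 = 0.24735
P(E|T2) = 0.88·0.256 + 0.12·0.239 = 0.22528 + 0.02868 = 0.25396
P(E|T3) = 0.34·0.115 + 0.66·0.031 = 0.0391 + 0.02046 = 0.05956
Then overall,
P(E) = 0.42·0.24735 + 0.37·0.25396 + 0.21·0.05956
      = 0.103887 + 0.0939652 + 0.0125076 = 0.2103598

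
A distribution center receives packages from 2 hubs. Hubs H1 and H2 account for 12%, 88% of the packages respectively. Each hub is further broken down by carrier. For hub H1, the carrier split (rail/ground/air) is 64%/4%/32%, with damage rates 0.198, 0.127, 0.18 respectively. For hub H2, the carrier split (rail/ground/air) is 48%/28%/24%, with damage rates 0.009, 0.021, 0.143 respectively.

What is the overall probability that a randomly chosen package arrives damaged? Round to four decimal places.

P(D|H1) = 0.64·0.198 + 0.04·0.127 + 0.32·0.18 = 0.12672 + 0.00508 + 0.0576 = 0.1894
P(D|H2) = 0.48·0.009 + 0.28·0.021 + 0.24·0.143 = 0.00432 + 0.00588 + 0.03432 = 0.04452
Then overall,
P(D) = 0.12·0.1894 + 0.88·0.04452
      = 0.022728 + 0.0391776 = 0.0619056

0.0619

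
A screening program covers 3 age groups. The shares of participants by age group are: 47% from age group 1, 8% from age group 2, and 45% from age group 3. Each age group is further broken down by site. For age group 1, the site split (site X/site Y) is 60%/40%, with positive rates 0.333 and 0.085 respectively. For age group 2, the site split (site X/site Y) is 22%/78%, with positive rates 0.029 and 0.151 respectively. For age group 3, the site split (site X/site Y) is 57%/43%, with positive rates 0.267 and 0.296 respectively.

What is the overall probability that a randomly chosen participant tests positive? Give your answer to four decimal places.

0.2456

P(T|1) = 0.6·0.333 + 0.4·0.085 = 0.1998 + 0.034 = 0.2338
P(T|2) = 0.22·0.029 + 0.78·0.151 = 0.00638 + 0.11778 = 0.12416
P(T|3) = 0.57·0.267 + 0.43·0.296 = 0.15219 + 0.12728 = 0.27947
By total probability over the outer partition,
P(T) = 0.47·0.2338 + 0.08·0.12416 + 0.45·0.27947
      = 0.109886 + 0.0099328 + 0.1257615 = 0.2455803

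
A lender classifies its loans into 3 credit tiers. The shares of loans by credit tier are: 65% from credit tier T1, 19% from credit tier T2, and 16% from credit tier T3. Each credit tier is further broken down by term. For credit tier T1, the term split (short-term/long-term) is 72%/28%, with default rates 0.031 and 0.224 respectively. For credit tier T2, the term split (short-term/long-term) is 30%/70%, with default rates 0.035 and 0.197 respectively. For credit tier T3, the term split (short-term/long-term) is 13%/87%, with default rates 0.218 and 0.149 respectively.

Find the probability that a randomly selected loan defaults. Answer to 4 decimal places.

P(D) ≈ 0.1087

P(D|T1) = 0.72·0.031 + 0.28·0.224 = 0.02232 + 0.06272 = 0.08504
P(D|T2) = 0.3·0.035 + 0.7·0.197 = 0.0105 + 0.1379 = 0.1484
P(D|T3) = 0.13·0.218 + 0.87·0.149 = 0.02834 + 0.12963 = 0.15797
By total probability over the outer partition,
P(D) = 0.65·0.08504 + 0.19·0.1484 + 0.16·0.15797
      = 0.055276 + 0.028196 + 0.0252752 = 0.1087472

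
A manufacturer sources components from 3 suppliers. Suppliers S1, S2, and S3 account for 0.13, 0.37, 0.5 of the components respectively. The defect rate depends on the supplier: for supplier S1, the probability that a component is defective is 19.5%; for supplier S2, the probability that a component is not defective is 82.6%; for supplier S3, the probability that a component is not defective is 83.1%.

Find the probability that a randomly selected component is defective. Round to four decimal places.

P(D|S2) = 1 − 0.826 = 0.174.
P(D|S3) = 1 − 0.831 = 0.169.
By the law of total probability,
P(D) = P(D|S1)·P(S1) + P(D|S2)·P(S2) + P(D|S3)·P(S3)
      = 0.195·0.13 + 0.174·0.37 + 0.169·0.5
      = 0.02535 + 0.06438 + 0.0845 = 0.17423

0.1742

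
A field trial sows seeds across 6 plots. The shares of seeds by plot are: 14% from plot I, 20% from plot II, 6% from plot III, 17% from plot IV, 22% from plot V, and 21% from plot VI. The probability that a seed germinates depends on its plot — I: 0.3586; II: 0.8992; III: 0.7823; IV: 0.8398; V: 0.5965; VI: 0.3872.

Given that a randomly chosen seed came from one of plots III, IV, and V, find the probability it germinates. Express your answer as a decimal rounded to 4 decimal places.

0.7132

Let S = {III, IV, V}.
P(S) = 0.06 + 0.17 + 0.22 = 0.45.
P(G ∩ S) = 0.7823·0.06 + 0.8398·0.17 + 0.5965·0.22 = 0.046938 + 0.142766 + 0.13123 = 0.320934.
P(G | S) = 0.320934 / 0.45 = 0.713187…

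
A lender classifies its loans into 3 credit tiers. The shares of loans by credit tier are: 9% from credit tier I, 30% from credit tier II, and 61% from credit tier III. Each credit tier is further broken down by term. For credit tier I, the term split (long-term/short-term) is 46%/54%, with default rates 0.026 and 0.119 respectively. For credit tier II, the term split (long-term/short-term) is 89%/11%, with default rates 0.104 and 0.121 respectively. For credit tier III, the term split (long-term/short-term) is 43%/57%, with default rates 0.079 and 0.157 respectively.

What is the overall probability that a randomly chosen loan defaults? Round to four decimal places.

P(D|I) = 0.46·0.026 + 0.54·0.119 = 0.01196 + 0.06426 = 0.07622
P(D|II) = 0.89·0.104 + 0.11·0.121 = 0.09256 + 0.01331 = 0.10587
P(D|III) = 0.43·0.079 + 0.57·0.157 = 0.03397 + 0.08949 = 0.12346
By total probability over the outer partition,
P(D) = 0.09·0.07622 + 0.3·0.10587 + 0.61·0.12346
      = 0.0068598 + 0.031761 + 0.0753106 = 0.1139314

0.1139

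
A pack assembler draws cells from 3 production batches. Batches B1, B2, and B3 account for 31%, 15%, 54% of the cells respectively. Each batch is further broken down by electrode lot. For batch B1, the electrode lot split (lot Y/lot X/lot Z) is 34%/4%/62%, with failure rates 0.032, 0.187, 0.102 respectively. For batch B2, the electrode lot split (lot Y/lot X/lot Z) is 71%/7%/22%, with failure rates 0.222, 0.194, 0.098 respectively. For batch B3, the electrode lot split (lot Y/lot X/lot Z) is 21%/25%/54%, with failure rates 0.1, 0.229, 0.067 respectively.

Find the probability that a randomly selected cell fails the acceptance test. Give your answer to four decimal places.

0.1160

P(F|B1) = 0.34·0.032 + 0.04·0.187 + 0.62·0.102 = 0.01088 + 0.00748 + 0.06324 = 0.0816
P(F|B2) = 0.71·0.222 + 0.07·0.194 + 0.22·0.098 = 0.15762 + 0.01358 + 0.02156 = 0.19276
P(F|B3) = 0.21·0.1 + 0.25·0.229 + 0.54·0.067 = 0.021 + 0.05725 + 0.03618 = 0.11443
By total probability over the outer partition,
P(F) = 0.31·0.0816 + 0.15·0.19276 + 0.54·0.11443
      = 0.025296 + 0.028914 + 0.0617922 = 0.1160022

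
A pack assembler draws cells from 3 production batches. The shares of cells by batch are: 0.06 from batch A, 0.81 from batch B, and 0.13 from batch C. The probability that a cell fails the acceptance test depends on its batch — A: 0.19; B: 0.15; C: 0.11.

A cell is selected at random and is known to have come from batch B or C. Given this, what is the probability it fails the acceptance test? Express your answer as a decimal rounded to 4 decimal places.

0.1445

Let S = {B, C}.
P(S) = 0.81 + 0.13 = 0.94.
P(F ∩ S) = 0.15·0.81 + 0.11·0.13 = 0.1215 + 0.0143 = 0.1358.
P(F | S) = 0.1358 / 0.94 = 0.144468…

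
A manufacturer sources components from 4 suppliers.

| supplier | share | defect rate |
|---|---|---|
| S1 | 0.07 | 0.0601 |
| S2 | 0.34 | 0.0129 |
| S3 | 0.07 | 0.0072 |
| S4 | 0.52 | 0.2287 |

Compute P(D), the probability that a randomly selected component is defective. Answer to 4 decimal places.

P(D) = P(D|S1)·P(S1) + P(D|S2)·P(S2) + P(D|S3)·P(S3) + P(D|S4)·P(S4)
      = 0.0601·0.07 + 0.0129·0.34 + 0.0072·0.07 + 0.2287·0.52
      = 0.004207 + 0.004386 + 0.000504 + 0.118924 = 0.128021

0.1280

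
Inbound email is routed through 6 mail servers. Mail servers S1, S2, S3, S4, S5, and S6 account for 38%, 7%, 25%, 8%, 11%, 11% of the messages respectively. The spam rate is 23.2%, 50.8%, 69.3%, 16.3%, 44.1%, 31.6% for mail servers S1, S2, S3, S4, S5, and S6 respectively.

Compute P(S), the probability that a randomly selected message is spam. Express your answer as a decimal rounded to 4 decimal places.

0.3933

P(S) = P(S|S1)·P(S1) + P(S|S2)·P(S2) + P(S|S3)·P(S3) + P(S|S4)·P(S4) + P(S|S5)·P(S5) + P(S|S6)·P(S6)
      = 0.232·0.38 + 0.508·0.07 + 0.693·0.25 + 0.163·0.08 + 0.441·0.11 + 0.316·0.11
      = 0.08816 + 0.03556 + 0.17325 + 0.01304 + 0.04851 + 0.03476 = 0.39328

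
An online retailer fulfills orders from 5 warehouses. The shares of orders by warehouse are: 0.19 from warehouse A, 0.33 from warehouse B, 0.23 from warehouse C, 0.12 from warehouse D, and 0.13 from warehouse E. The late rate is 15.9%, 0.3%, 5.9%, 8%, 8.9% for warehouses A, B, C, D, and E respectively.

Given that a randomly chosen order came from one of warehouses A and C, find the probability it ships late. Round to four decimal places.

0.1042

Let S = {A, C}.
P(S) = 0.19 + 0.23 = 0.42.
P(L ∩ S) = 0.159·0.19 + 0.059·0.23 = 0.03021 + 0.01357 = 0.04378.
P(L | S) = 0.04378 / 0.42 = 0.104238…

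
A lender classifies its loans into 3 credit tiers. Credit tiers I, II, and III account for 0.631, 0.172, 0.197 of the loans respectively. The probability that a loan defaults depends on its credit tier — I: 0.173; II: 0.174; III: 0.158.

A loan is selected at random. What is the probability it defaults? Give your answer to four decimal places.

P(D) ≈ 0.1702

By the law of total probability,
P(D) = P(D|I)·P(I) + P(D|II)·P(II) + P(D|III)·P(III)
      = 0.173·0.631 + 0.174·0.172 + 0.158·0.197
      = 0.109163 + 0.029928 + 0.031126 = 0.170217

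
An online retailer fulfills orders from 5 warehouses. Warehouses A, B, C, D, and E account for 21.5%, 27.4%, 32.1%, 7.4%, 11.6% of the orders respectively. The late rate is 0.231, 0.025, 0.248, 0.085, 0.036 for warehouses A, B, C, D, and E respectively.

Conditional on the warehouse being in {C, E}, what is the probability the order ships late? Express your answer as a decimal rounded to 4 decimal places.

P(L|S) ≈ 0.1917

Let S = {C, E}.
P(S) = 0.321 + 0.116 = 0.437.
P(L ∩ S) = 0.248·0.321 + 0.036·0.116 = 0.079608 + 0.004176 = 0.083784.
P(L | S) = 0.083784 / 0.437 = 0.191725…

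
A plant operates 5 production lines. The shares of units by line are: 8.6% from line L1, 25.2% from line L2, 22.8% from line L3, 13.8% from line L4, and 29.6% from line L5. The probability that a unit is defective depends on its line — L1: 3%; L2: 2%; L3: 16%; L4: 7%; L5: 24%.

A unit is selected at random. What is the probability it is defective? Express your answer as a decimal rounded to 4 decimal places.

Using total probability over the partition,
P(D) = P(D|L1)·P(L1) + P(D|L2)·P(L2) + P(D|L3)·P(L3) + P(D|L4)·P(L4) + P(D|L5)·P(L5)
      = 0.03·0.086 + 0.02·0.252 + 0.16·0.228 + 0.07·0.138 + 0.24·0.296
      = 0.00258 + 0.00504 + 0.03648 + 0.00966 + 0.07104 = 0.1248

P(D) ≈ 0.1248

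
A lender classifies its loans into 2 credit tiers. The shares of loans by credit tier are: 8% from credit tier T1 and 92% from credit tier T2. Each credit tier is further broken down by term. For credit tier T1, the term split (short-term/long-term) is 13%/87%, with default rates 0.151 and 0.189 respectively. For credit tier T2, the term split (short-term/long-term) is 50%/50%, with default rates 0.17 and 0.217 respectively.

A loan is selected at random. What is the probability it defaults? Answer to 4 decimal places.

P(D|T1) = 0.13·0.151 + 0.87·0.189 = 0.01963 + 0.16443 = 0.18406
P(D|T2) = 0.5·0.17 + 0.5·0.217 = 0.085 + 0.1085 = 0.1935
Then overall,
P(D) = 0.08·0.18406 + 0.92·0.1935
      = 0.0147248 + 0.17802 = 0.1927448

0.1927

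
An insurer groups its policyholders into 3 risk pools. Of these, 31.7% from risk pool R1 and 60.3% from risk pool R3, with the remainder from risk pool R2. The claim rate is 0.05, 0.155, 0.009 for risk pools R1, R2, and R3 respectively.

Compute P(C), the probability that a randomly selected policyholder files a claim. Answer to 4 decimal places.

P(C) ≈ 0.0337

P(R2) = 1 − (0.317 + 0.603) = 0.08.
P(C) = P(C|R1)·P(R1) + P(C|R2)·P(R2) + P(C|R3)·P(R3)
      = 0.05·0.317 + 0.155·0.08 + 0.009·0.603
      = 0.01585 + 0.0124 + 0.005427 = 0.033677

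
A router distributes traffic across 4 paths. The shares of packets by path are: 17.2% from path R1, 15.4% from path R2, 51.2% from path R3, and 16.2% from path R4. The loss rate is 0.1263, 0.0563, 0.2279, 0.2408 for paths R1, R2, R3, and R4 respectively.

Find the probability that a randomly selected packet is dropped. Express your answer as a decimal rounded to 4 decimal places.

By the law of total probability,
P(L) = P(L|R1)·P(R1) + P(L|R2)·P(R2) + P(L|R3)·P(R3) + P(L|R4)·P(R4)
      = 0.1263·0.172 + 0.0563·0.154 + 0.2279·0.512 + 0.2408·0.162
      = 0.0217236 + 0.0086702 + 0.1166848 + 0.0390096 = 0.1860882

0.1861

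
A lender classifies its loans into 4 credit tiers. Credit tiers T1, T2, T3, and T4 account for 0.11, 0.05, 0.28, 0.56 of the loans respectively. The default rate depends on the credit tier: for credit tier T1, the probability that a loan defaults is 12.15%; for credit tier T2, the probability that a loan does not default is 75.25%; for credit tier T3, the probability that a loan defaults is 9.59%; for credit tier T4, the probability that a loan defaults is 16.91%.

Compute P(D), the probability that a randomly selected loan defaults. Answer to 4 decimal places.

P(D) ≈ 0.1473

P(D|T2) = 1 − 0.7525 = 0.2475.
P(D) = P(D|T1)·P(T1) + P(D|T2)·P(T2) + P(D|T3)·P(T3) + P(D|T4)·P(T4)
      = 0.1215·0.11 + 0.2475·0.05 + 0.0959·0.28 + 0.1691·0.56
      = 0.013365 + 0.012375 + 0.026852 + 0.094696 = 0.147288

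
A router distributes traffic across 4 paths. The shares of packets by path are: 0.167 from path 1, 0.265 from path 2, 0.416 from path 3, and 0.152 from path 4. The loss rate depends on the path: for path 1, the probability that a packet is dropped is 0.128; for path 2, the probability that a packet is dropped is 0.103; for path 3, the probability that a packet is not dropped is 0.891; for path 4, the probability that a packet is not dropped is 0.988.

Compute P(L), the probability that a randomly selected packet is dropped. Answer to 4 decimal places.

0.0958

P(L|3) = 1 − 0.891 = 0.109.
P(L|4) = 1 − 0.988 = 0.012.
By the law of total probability,
P(L) = P(L|1)·P(1) + P(L|2)·P(2) + P(L|3)·P(3) + P(L|4)·P(4)
      = 0.128·0.167 + 0.103·0.265 + 0.109·0.416 + 0.012·0.152
      = 0.021376 + 0.027295 + 0.045344 + 0.001824 = 0.095839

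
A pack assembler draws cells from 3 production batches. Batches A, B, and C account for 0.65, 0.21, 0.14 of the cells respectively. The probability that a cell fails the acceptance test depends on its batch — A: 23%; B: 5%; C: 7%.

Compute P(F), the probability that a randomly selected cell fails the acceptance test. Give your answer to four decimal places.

P(F) ≈ 0.1698

P(F) = P(F|A)·P(A) + P(F|B)·P(B) + P(F|C)·P(C)
      = 0.23·0.65 + 0.05·0.21 + 0.07·0.14
      = 0.1495 + 0.0105 + 0.0098 = 0.1698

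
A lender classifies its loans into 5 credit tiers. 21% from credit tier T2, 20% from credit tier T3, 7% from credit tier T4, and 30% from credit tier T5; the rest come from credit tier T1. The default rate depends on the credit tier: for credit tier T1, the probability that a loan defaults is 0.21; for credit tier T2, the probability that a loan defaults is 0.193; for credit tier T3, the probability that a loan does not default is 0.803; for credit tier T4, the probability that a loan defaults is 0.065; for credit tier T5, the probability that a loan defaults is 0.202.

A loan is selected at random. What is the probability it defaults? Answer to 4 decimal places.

P(T1) = 1 − (0.21 + 0.2 + 0.07 + 0.3) = 0.22.
P(D|T3) = 1 − 0.803 = 0.197.
P(D) = P(D|T1)·P(T1) + P(D|T2)·P(T2) + P(D|T3)·P(T3) + P(D|T4)·P(T4) + P(D|T5)·P(T5)
      = 0.21·0.22 + 0.193·0.21 + 0.197·0.2 + 0.065·0.07 + 0.202·0.3
      = 0.0462 + 0.04053 + 0.0394 + 0.00455 + 0.0606 = 0.19128

0.1913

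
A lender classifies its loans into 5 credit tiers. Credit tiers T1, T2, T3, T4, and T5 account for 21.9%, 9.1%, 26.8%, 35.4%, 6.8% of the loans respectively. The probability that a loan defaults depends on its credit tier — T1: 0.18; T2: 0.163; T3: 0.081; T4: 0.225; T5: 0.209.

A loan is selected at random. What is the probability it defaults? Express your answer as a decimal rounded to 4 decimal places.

P(D) ≈ 0.1698

P(D) = P(D|T1)·P(T1) + P(D|T2)·P(T2) + P(D|T3)·P(T3) + P(D|T4)·P(T4) + P(D|T5)·P(T5)
      = 0.18·0.219 + 0.163·0.091 + 0.081·0.268 + 0.225·0.354 + 0.209·0.068
      = 0.03942 + 0.014833 + 0.021708 + 0.07965 + 0.014212 = 0.169823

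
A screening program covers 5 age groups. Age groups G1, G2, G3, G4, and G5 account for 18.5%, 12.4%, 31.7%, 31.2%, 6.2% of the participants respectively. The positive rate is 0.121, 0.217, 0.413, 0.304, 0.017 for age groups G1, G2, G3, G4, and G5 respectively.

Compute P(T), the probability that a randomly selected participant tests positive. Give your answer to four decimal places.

By the law of total probability,
P(T) = P(T|G1)·P(G1) + P(T|G2)·P(G2) + P(T|G3)·P(G3) + P(T|G4)·P(G4) + P(T|G5)·P(G5)
      = 0.121·0.185 + 0.217·0.124 + 0.413·0.317 + 0.304·0.312 + 0.017·0.062
      = 0.022385 + 0.026908 + 0.130921 + 0.094848 + 0.001054 = 0.276116

0.2761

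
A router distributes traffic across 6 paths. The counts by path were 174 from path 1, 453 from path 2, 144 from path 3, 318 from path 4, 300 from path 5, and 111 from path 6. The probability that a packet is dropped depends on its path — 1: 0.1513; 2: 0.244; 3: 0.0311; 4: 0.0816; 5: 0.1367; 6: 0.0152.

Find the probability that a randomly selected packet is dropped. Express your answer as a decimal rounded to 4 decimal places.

P(L) ≈ 0.1400

Total: 174 + 453 + 144 + 318 + 300 + 111 = 1500.
P(1) = 174/1500 = 0.116. P(2) = 453/1500 = 0.302. P(3) = 144/1500 = 0.096. P(4) = 318/1500 = 0.212. P(5) = 300/1500 = 0.2. P(6) = 111/1500 = 0.074.
By the law of total probability,
P(L) = P(L|1)·P(1) + P(L|2)·P(2) + P(L|3)·P(3) + P(L|4)·P(4) + P(L|5)·P(5) + P(L|6)·P(6)
      = 0.1513·0.116 + 0.244·0.302 + 0.0311·0.096 + 0.0816·0.212 + 0.1367·0.2 + 0.0152·0.074
      = 0.0175508 + 0.073688 + 0.0029856 + 0.0172992 + 0.02734 + 0.0011248 = 0.1399884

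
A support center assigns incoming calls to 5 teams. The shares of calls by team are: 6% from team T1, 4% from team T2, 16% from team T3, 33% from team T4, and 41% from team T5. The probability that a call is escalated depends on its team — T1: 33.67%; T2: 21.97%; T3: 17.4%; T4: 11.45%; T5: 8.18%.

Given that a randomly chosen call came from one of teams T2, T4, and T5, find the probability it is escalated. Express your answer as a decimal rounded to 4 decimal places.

0.1027

Let S = {T2, T4, T5}.
P(S) = 0.04 + 0.33 + 0.41 = 0.78.
P(E ∩ S) = 0.2197·0.04 + 0.1145·0.33 + 0.0818·0.41 = 0.008788 + 0.037785 + 0.033538 = 0.080111.
P(E | S) = 0.080111 / 0.78 = 0.102706…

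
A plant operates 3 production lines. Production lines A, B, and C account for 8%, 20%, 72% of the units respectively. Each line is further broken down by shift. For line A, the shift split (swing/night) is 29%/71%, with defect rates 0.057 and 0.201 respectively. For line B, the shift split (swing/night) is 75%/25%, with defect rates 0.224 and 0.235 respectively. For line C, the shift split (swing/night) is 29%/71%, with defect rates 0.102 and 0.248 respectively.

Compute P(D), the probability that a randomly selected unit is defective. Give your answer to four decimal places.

0.2062

P(D|A) = 0.29·0.057 + 0.71·0.201 = 0.01653 + 0.14271 = 0.15924
P(D|B) = 0.75·0.224 + 0.25·0.235 = 0.168 + 0.05875 = 0.22675
P(D|C) = 0.29·0.102 + 0.71·0.248 = 0.02958 + 0.17608 = 0.20566
By total probability over the outer partition,
P(D) = 0.08·0.15924 + 0.2·0.22675 + 0.72·0.20566
      = 0.0127392 + 0.04535 + 0.1480752 = 0.2061644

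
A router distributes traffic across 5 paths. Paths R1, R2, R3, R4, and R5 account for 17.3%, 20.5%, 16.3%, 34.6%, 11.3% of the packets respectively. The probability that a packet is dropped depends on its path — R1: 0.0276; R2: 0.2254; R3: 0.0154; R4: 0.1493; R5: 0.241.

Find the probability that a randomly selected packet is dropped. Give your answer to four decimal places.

0.1324

Summing over the partition,
P(L) = P(L|R1)·P(R1) + P(L|R2)·P(R2) + P(L|R3)·P(R3) + P(L|R4)·P(R4) + P(L|R5)·P(R5)
      = 0.0276·0.173 + 0.2254·0.205 + 0.0154·0.163 + 0.1493·0.346 + 0.241·0.113
      = 0.0047748 + 0.046207 + 0.0025102 + 0.0516578 + 0.027233 = 0.1323828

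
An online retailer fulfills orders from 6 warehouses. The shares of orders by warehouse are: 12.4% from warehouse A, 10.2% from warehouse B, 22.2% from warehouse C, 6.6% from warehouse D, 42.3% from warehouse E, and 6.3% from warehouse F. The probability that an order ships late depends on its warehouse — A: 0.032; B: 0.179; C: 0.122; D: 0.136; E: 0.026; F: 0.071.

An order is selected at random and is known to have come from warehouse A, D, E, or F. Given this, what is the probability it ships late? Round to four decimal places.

P(L|S) ≈ 0.0420

Let S = {A, D, E, F}.
P(S) = 0.124 + 0.066 + 0.423 + 0.063 = 0.676.
P(L ∩ S) = 0.032·0.124 + 0.136·0.066 + 0.026·0.423 + 0.071·0.063 = 0.003968 + 0.008976 + 0.010998 + 0.004473 = 0.028415.
P(L | S) = 0.028415 / 0.676 = 0.042034…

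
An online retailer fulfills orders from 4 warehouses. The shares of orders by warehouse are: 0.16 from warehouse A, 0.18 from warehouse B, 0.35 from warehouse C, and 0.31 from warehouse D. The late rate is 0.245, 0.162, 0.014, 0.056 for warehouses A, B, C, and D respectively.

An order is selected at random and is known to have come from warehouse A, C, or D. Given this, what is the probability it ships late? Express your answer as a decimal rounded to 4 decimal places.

Let S = {A, C, D}.
P(S) = 0.16 + 0.35 + 0.31 = 0.82.
P(L ∩ S) = 0.245·0.16 + 0.014·0.35 + 0.056·0.31 = 0.0392 + 0.0049 + 0.01736 = 0.06146.
P(L | S) = 0.06146 / 0.82 = 0.074951…

0.0750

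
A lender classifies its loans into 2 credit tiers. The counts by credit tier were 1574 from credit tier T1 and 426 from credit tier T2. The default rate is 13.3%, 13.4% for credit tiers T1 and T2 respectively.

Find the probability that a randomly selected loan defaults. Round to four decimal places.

Total: 1574 + 426 = 2000.
P(T1) = 1574/2000 = 0.787. P(T2) = 426/2000 = 0.213.
Summing over the partition,
P(D) = P(D|T1)·P(T1) + P(D|T2)·P(T2)
      = 0.133·0.787 + 0.134·0.213
      = 0.104671 + 0.028542 = 0.133213

0.1332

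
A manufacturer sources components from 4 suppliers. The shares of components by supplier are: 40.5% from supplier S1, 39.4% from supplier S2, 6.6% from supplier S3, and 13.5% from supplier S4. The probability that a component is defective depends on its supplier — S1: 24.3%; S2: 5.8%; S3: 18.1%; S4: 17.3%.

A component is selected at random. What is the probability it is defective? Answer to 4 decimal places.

P(D) = P(D|S1)·P(S1) + P(D|S2)·P(S2) + P(D|S3)·P(S3) + P(D|S4)·P(S4)
      = 0.243·0.405 + 0.058·0.394 + 0.181·0.066 + 0.173·0.135
      = 0.098415 + 0.022852 + 0.011946 + 0.023355 = 0.156568

P(D) ≈ 0.1566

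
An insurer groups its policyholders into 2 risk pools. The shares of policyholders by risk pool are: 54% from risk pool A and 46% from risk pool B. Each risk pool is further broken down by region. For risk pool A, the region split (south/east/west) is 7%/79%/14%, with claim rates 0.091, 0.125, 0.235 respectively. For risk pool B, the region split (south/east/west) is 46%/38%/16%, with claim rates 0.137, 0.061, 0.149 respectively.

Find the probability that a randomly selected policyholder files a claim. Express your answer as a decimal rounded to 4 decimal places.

0.1251

P(C|A) = 0.07·0.091 + 0.79·0.125 + 0.14·0.235 = 0.00637 + 0.09875 + 0.0329 = 0.13802
P(C|B) = 0.46·0.137 + 0.38·0.061 + 0.16·0.149 = 0.06302 + 0.02318 + 0.02384 = 0.11004
By total probability over the outer partition,
P(C) = 0.54·0.13802 + 0.46·0.11004
      = 0.0745308 + 0.0506184 = 0.1251492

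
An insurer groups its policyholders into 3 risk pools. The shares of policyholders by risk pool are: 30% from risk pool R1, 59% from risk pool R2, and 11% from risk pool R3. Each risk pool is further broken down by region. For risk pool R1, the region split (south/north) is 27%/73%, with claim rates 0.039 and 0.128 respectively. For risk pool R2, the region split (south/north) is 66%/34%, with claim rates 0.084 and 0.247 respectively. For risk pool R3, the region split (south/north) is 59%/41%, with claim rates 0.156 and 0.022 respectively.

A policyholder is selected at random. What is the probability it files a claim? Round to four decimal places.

P(C|R1) = 0.27·0.039 + 0.73·0.128 = 0.01053 + 0.09344 = 0.10397
P(C|R2) = 0.66·0.084 + 0.34·0.247 = 0.05544 + 0.08398 = 0.13942
P(C|R3) = 0.59·0.156 + 0.41·0.022 = 0.09204 + 0.00902 = 0.10106
Then overall,
P(C) = 0.3·0.10397 + 0.59·0.13942 + 0.11·0.10106
      = 0.031191 + 0.0822578 + 0.0111166 = 0.1245654

P(C) ≈ 0.1246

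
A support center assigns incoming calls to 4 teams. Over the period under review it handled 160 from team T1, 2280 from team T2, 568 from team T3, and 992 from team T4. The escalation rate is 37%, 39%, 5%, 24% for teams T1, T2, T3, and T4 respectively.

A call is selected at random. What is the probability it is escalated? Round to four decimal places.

Total: 160 + 2280 + 568 + 992 = 4000.
P(T1) = 160/4000 = 0.04. P(T2) = 2280/4000 = 0.57. P(T3) = 568/4000 = 0.142. P(T4) = 992/4000 = 0.248.
By the law of total probability,
P(E) = P(E|T1)·P(T1) + P(E|T2)·P(T2) + P(E|T3)·P(T3) + P(E|T4)·P(T4)
      = 0.37·0.04 + 0.39·0.57 + 0.05·0.142 + 0.24·0.248
      = 0.0148 + 0.2223 + 0.0071 + 0.05952 = 0.30372

0.3037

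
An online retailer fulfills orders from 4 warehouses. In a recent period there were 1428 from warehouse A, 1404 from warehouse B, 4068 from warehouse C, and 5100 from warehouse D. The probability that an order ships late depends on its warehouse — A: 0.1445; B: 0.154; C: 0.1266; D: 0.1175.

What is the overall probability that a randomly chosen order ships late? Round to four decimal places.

0.1281

Total: 1428 + 1404 + 4068 + 5100 = 12000.
P(A) = 1428/12000 = 0.119. P(B) = 1404/12000 = 0.117. P(C) = 4068/12000 = 0.339. P(D) = 5100/12000 = 0.425.
P(L) = P(L|A)·P(A) + P(L|B)·P(B) + P(L|C)·P(C) + P(L|D)·P(D)
      = 0.1445·0.119 + 0.154·0.117 + 0.1266·0.339 + 0.1175·0.425
      = 0.0171955 + 0.018018 + 0.0429174 + 0.0499375 = 0.1280684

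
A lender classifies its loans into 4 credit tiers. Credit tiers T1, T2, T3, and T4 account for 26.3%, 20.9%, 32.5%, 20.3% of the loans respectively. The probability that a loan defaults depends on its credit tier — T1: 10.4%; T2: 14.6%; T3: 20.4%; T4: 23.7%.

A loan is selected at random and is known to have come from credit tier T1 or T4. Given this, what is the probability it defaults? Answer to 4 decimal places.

Let S = {T1, T4}.
P(S) = 0.263 + 0.203 = 0.466.
P(D ∩ S) = 0.104·0.263 + 0.237·0.203 = 0.027352 + 0.048111 = 0.075463.
P(D | S) = 0.075463 / 0.466 = 0.161938…

P(D|S) ≈ 0.1619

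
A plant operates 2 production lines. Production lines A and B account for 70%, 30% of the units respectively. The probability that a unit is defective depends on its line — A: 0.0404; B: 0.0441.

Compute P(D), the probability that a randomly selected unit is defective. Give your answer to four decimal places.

P(D) = P(D|A)·P(A) + P(D|B)·P(B)
      = 0.0404·0.7 + 0.0441·0.3
      = 0.02828 + 0.01323 = 0.04151

P(D) ≈ 0.0415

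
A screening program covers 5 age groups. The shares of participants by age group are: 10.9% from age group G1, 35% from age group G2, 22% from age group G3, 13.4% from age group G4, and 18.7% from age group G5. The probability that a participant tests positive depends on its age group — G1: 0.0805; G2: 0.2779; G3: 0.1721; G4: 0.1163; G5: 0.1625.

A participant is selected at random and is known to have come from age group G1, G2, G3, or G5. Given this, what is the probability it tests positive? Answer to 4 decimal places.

Let S = {G1, G2, G3, G5}.
P(S) = 0.109 + 0.35 + 0.22 + 0.187 = 0.866.
P(T ∩ S) = 0.0805·0.109 + 0.2779·0.35 + 0.1721·0.22 + 0.1625·0.187 = 0.0087745 + 0.097265 + 0.037862 + 0.0303875 = 0.174289.
P(T | S) = 0.174289 / 0.866 = 0.201258…

0.2013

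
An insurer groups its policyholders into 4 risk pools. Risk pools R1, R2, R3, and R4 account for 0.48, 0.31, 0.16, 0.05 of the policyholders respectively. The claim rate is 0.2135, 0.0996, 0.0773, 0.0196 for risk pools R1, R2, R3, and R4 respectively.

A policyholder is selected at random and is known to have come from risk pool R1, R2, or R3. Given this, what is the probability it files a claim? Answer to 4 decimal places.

P(C|S) ≈ 0.1534

Let S = {R1, R2, R3}.
P(S) = 0.48 + 0.31 + 0.16 = 0.95.
P(C ∩ S) = 0.2135·0.48 + 0.0996·0.31 + 0.0773·0.16 = 0.10248 + 0.030876 + 0.012368 = 0.145724.
P(C | S) = 0.145724 / 0.95 = 0.153394…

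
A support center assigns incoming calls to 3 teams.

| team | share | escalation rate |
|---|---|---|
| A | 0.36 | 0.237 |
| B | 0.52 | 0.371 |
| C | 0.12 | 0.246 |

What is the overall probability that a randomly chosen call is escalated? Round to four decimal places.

By the law of total probability,
P(E) = P(E|A)·P(A) + P(E|B)·P(B) + P(E|C)·P(C)
      = 0.237·0.36 + 0.371·0.52 + 0.246·0.12
      = 0.08532 + 0.19292 + 0.02952 = 0.30776

0.3078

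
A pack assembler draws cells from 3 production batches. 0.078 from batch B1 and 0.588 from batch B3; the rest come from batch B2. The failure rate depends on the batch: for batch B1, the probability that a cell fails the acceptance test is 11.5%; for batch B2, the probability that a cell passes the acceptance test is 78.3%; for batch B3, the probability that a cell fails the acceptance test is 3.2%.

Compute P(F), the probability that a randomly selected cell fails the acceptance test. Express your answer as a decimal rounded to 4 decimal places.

P(B2) = 1 − (0.078 + 0.588) = 0.334.
P(F|B2) = 1 − 0.783 = 0.217.
P(F) = P(F|B1)·P(B1) + P(F|B2)·P(B2) + P(F|B3)·P(B3)
      = 0.115·0.078 + 0.217·0.334 + 0.032·0.588
      = 0.00897 + 0.072478 + 0.018816 = 0.100264

P(F) ≈ 0.1003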